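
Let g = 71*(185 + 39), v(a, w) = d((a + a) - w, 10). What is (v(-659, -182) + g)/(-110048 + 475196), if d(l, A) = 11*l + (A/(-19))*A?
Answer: 2309/247779 ≈ 0.0093188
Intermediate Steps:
d(l, A) = 11*l - A²/19 (d(l, A) = 11*l + (A*(-1/19))*A = 11*l + (-A/19)*A = 11*l - A²/19)
v(a, w) = -100/19 - 11*w + 22*a (v(a, w) = 11*((a + a) - w) - 1/19*10² = 11*(2*a - w) - 1/19*100 = 11*(-w + 2*a) - 100/19 = (-11*w + 22*a) - 100/19 = -100/19 - 11*w + 22*a)
g = 15904 (g = 71*224 = 15904)
(v(-659, -182) + g)/(-110048 + 475196) = ((-100/19 - 11*(-182) + 22*(-659)) + 15904)/(-110048 + 475196) = ((-100/19 + 2002 - 14498) + 15904)/365148 = (-237524/19 + 15904)*(1/365148) = (64652/19)*(1/365148) = 2309/247779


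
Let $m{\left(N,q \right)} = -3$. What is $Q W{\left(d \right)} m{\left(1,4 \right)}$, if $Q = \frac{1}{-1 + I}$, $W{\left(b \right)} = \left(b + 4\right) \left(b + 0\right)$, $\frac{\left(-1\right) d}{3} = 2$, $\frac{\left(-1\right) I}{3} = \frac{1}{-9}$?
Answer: $54$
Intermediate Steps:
$I = \frac{1}{3}$ ($I = - \frac{3}{-9} = \left(-3\right) \left(- \frac{1}{9}\right) = \frac{1}{3} \approx 0.33333$)
$d = -6$ ($d = \left(-3\right) 2 = -6$)
$W{\left(b \right)} = b \left(4 + b\right)$ ($W{\left(b \right)} = \left(4 + b\right) b = b \left(4 + b\right)$)
$Q = - \frac{3}{2}$ ($Q = \frac{1}{-1 + \frac{1}{3}} = \frac{1}{- \frac{2}{3}} = - \frac{3}{2} \approx -1.5$)
$Q W{\left(d \right)} m{\left(1,4 \right)} = - \frac{3 \left(- 6 \left(4 - 6\right)\right)}{2} \left(-3\right) = - \frac{3 \left(\left(-6\right) \left(-2\right)\right)}{2} \left(-3\right) = \left(- \frac{3}{2}\right) 12 \left(-3\right) = \left(-18\right) \left(-3\right) = 54$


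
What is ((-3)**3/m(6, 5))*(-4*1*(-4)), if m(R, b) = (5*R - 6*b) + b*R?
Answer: -72/5 ≈ -14.400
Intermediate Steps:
m(R, b) = -6*b + 5*R + R*b (m(R, b) = (-6*b + 5*R) + R*b = -6*b + 5*R + R*b)
((-3)**3/m(6, 5))*(-4*1*(-4)) = ((-3)**3/(-6*5 + 5*6 + 6*5))*(-4*1*(-4)) = (-27/(-30 + 30 + 30))*(-4*(-4)) = -27/30*16 = -27*1/30*16 = -9/10*16 = -72/5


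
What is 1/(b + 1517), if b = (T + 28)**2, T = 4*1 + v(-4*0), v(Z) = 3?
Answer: 1/2742 ≈ 0.00036470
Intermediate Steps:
T = 7 (T = 4*1 + 3 = 4 + 3 = 7)
b = 1225 (b = (7 + 28)**2 = 35**2 = 1225)
1/(b + 1517) = 1/(1225 + 1517) = 1/2742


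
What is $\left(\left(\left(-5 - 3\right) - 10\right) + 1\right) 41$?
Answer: $-697$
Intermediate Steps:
$\left(\left(\left(-5 - 3\right) - 10\right) + 1\right) 41 = \left(\left(-8 - 10\right) + 1\right) 41 = \left(-18 + 1\right) 41 = \left(-17\right) 41 = -697$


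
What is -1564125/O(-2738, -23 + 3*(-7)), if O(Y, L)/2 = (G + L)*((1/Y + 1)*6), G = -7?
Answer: 713762375/279174 ≈ 2556.7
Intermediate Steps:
O(Y, L) = 2*(-7 + L)*(6 + 6/Y) (O(Y, L) = 2*((-7 + L)*((1/Y + 1)*6)) = 2*((-7 + L)*((1 + 1/Y)*6)) = 2*((-7 + L)*(6 + 6/Y)) = 2*(-7 + L)*(6 + 6/Y))
-1564125/O(-2738, -23 + 3*(-7)) = -1564125*(-1369/(6*(-7 + (-23 + 3*(-7)) - 2738*(-7 + (-23 + 3*(-7)))))) = -1564125*(-1369/(6*(-7 + (-23 - 21) - 2738*(-7 + (-23 - 21))))) = -1564125*(-1369/(6*(-7 - 44 - 2738*(-7 - 44)))) = -1564125*(-1369/(6*(-7 - 44 - 2738*(-51)))) = -1564125*(-1369/(6*(-7 - 44 + 139638))) = -1564125/(12*(-1/2738)*139587) = -1564125/(-837522/1369) = -1564125*(-1369/837522) = 713762375/279174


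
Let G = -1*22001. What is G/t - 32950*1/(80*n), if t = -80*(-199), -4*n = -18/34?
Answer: -446077409/143280 ≈ -3113.3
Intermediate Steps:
n = 9/68 (n = -(-9)/(2*34) = -¼*(-9/17) = 9/68 ≈ 0.13235)
t = 15920
G = -22001
G/t - 32950*1/(80*n) = -22001/15920 - 32950/(-5*9/68*(-16)) = -22001*1/15920 - 32950/((-45/68*(-16))) = -22001/15920 - 32950/180/17 = -22001/15920 - 32950*17/180 = -22001/15920 - 56015/18 = -446077409/143280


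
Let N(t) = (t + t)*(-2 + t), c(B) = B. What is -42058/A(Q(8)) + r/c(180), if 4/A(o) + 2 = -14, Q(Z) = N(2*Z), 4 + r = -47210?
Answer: 1679697/10 ≈ 1.6797e+5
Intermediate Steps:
r = -47214 (r = -4 - 47210 = -47214)
N(t) = 2*t*(-2 + t) (N(t) = (2*t)*(-2 + t) = 2*t*(-2 + t))
Q(Z) = 4*Z*(-2 + 2*Z) (Q(Z) = 2*(2*Z)*(-2 + 2*Z) = 4*Z*(-2 + 2*Z))
A(o) = -¼ (A(o) = 4/(-2 - 14) = 4/(-16) = 4*(-1/16) = -¼)
-42058/A(Q(8)) + r/c(180) = -42058/(-¼) - 47214/180 = -42058*(-4) - 47214*1/180 = 168232 - 2623/10 = 1679697/10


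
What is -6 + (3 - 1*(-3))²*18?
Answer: 642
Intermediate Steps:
-6 + (3 - 1*(-3))²*18 = -6 + (3 + 3)²*18 = -6 + 6²*18 = -6 + 36*18 = -6 + 648 = 642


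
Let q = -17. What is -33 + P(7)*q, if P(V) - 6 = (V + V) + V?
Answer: -492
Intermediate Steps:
P(V) = 6 + 3*V (P(V) = 6 + ((V + V) + V) = 6 + (2*V + V) = 6 + 3*V)
-33 + P(7)*q = -33 + (6 + 3*7)*(-17) = -33 + (6 + 21)*(-17) = -33 + 27*(-17) = -33 - 459 = -492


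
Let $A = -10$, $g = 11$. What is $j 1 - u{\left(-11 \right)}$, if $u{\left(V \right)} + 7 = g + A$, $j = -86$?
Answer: $-80$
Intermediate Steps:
$u{\left(V \right)} = -6$ ($u{\left(V \right)} = -7 + \left(11 - 10\right) = -7 + 1 = -6$)
$j 1 - u{\left(-11 \right)} = \left(-86\right) 1 - -6 = -86 + 6 = -80$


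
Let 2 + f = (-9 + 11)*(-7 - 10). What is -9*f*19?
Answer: 6156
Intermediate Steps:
f = -36 (f = -2 + (-9 + 11)*(-7 - 10) = -2 + 2*(-17) = -2 - 34 = -36)
-9*f*19 = -9*(-36)*19 = 324*19 = 6156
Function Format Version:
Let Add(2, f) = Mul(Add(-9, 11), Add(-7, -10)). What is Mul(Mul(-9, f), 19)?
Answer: 6156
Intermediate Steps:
f = -36 (f = Add(-2, Mul(Add(-9, 11), Add(-7, -10))) = Add(-2, Mul(2, -17)) = Add(-2, -34) = -36)
Mul(Mul(-9, f), 19) = Mul(Mul(-9, -36), 19) = Mul(324, 19) = 6156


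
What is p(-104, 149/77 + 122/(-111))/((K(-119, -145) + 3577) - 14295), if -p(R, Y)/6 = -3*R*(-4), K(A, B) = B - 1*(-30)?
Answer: -2496/3611 ≈ -0.69122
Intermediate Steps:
K(A, B) = 30 + B (K(A, B) = B + 30 = 30 + B)
p(R, Y) = -72*R (p(R, Y) = -6*(-3*R)*(-4) = -72*R)
p(-104, 149/77 + 122/(-111))/((K(-119, -145) + 3577) - 14295) = (-72*(-104))/(((30 - 145) + 3577) - 14295) = 7488/((-115 + 3577) - 14295) = 7488/(3462 - 14295) = 7488/(-10833) = 7488*(-1/10833) = -2496/3611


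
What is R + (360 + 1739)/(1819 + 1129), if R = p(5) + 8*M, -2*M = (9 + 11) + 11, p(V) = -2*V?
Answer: -392933/2948 ≈ -133.29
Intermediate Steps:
M = -31/2 (M = -((9 + 11) + 11)/2 = -(20 + 11)/2 = -½*31 = -31/2 ≈ -15.500)
R = -134 (R = -2*5 + 8*(-31/2) = -10 - 124 = -134)
R + (360 + 1739)/(1819 + 1129) = -134 + (360 + 1739)/(1819 + 1129) = -134 + 2099/2948 = -392933/2948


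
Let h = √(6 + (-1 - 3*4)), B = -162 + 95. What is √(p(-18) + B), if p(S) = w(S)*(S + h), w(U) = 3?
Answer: √(-121 + 3*I*√7) ≈ 0.36059 + 11.006*I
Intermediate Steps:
B = -67
h = I*√7 (h = √(6 + (-1 - 12)) = √(6 - 13) = √(-7) = I*√7 ≈ 2.6458*I)
p(S) = 3*S + 3*I*√7 (p(S) = 3*(S + I*√7) = 3*S + 3*I*√7)
√(p(-18) + B) = √((3*(-18) + 3*I*√7) - 67) = √((-54 + 3*I*√7) - 67) = √(-121 + 3*I*√7)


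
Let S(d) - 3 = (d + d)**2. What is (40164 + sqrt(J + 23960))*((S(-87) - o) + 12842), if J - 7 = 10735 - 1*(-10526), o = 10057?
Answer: 1327982496 + 66128*sqrt(11307) ≈ 1.3350e+9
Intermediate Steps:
S(d) = 3 + 4*d**2 (S(d) = 3 + (d + d)**2 = 3 + (2*d)**2 = 3 + 4*d**2)
J = 21268 (J = 7 + (10735 - 1*(-10526)) = 7 + (10735 + 10526) = 7 + 21261 = 21268)
(40164 + sqrt(J + 23960))*((S(-87) - o) + 12842) = (40164 + sqrt(21268 + 23960))*(((3 + 4*(-87)**2) - 1*10057) + 12842) = (40164 + sqrt(45228))*(((3 + 4*7569) - 10057) + 12842) = (40164 + 2*sqrt(11307))*(((3 + 30276) - 10057) + 12842) = (40164 + 2*sqrt(11307))*((30279 - 10057) + 12842) = (40164 + 2*sqrt(11307))*(20222 + 12842) = (40164 + 2*sqrt(11307))*33064 = 1327982496 + 66128*sqrt(11307)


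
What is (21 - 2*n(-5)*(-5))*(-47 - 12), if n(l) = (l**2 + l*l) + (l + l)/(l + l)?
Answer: -31329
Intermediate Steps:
n(l) = 1 + 2*l**2 (n(l) = (l**2 + l**2) + (2*l)/((2*l)) = 2*l**2 + (2*l)*(1/(2*l)) = 2*l**2 + 1 = 1 + 2*l**2)
(21 - 2*n(-5)*(-5))*(-47 - 12) = (21 - 2*(1 + 2*(-5)**2)*(-5))*(-47 - 12) = (21 - 2*(1 + 2*25)*(-5))*(-59) = (21 - 2*(1 + 50)*(-5))*(-59) = (21 - 2*51*(-5))*(-59) = (21 - 102*(-5))*(-59) = (21 + 510)*(-59) = 531*(-59) = -31329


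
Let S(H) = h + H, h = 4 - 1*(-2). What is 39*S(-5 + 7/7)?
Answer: 78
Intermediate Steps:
h = 6 (h = 4 + 2 = 6)
S(H) = 6 + H
39*S(-5 + 7/7) = 39*(6 + (-5 + 7/7)) = 39*(6 + (-5 + 7*(⅐))) = 39*(6 + (-5 + 1)) = 39*(6 - 4) = 39*2 = 78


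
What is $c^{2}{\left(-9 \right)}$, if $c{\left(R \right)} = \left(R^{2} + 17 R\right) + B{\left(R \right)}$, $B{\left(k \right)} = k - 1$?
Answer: $6724$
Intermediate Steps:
$B{\left(k \right)} = -1 + k$
$c{\left(R \right)} = -1 + R^{2} + 18 R$ ($c{\left(R \right)} = \left(R^{2} + 17 R\right) + \left(-1 + R\right) = -1 + R^{2} + 18 R$)
$c^{2}{\left(-9 \right)} = \left(-1 + \left(-9\right)^{2} + 18 \left(-9\right)\right)^{2} = \left(-1 + 81 - 162\right)^{2} = \left(-82\right)^{2} = 6724$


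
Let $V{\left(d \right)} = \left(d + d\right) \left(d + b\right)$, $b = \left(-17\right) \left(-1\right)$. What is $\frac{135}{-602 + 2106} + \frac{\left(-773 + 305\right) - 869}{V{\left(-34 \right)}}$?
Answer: $- \frac{463697}{434656} \approx -1.0668$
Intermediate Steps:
$b = 17$
$V{\left(d \right)} = 2 d \left(17 + d\right)$ ($V{\left(d \right)} = \left(d + d\right) \left(d + 17\right) = 2 d \left(17 + d\right)$)
$\frac{135}{-602 + 2106} + \frac{\left(-773 + 305\right) - 869}{V{\left(-34 \right)}} = \frac{135}{-602 + 2106} + \frac{\left(-773 + 305\right) - 869}{2 \left(-34\right) \left(17 - 34\right)} = \frac{135}{1504} + \frac{-468 - 869}{2 \left(-34\right) \left(-17\right)} = 135 \cdot \frac{1}{1504} - \frac{1337}{1156} = \frac{135}{1504} - \frac{1337}{1156} = - \frac{463697}{434656}$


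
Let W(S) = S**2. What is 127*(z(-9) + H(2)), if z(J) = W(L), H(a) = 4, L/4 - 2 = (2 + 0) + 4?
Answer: 130556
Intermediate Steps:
L = 32 (L = 8 + 4*((2 + 0) + 4) = 8 + 4*(2 + 4) = 8 + 4*6 = 8 + 24 = 32)
z(J) = 1024 (z(J) = 32**2 = 1024)
127*(z(-9) + H(2)) = 127*(1024 + 4) = 127*1028 = 130556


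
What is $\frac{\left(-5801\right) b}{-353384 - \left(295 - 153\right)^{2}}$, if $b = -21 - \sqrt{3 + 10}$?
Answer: $- \frac{5801}{17788} - \frac{5801 \sqrt{13}}{373548} \approx -0.38211$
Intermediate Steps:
$b = -21 - \sqrt{13} \approx -24.606$
$\frac{\left(-5801\right) b}{-353384 - \left(295 - 153\right)^{2}} = \frac{\left(-5801\right) \left(-21 - \sqrt{13}\right)}{-353384 - \left(295 - 153\right)^{2}} = \frac{121821 + 5801 \sqrt{13}}{-353384 - 142^{2}} = \frac{121821 + 5801 \sqrt{13}}{-353384 - 20164} = \frac{121821 + 5801 \sqrt{13}}{-373548} = \left(121821 + 5801 \sqrt{13}\right) \left(- \frac{1}{373548}\right) = - \frac{5801}{17788} - \frac{5801 \sqrt{13}}{373548}$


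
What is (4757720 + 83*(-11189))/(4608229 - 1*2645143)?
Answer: 3829033/1963086 ≈ 1.9505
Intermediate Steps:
(4757720 + 83*(-11189))/(4608229 - 1*2645143) = (4757720 - 928687)/(4608229 - 2645143) = 3829033/1963086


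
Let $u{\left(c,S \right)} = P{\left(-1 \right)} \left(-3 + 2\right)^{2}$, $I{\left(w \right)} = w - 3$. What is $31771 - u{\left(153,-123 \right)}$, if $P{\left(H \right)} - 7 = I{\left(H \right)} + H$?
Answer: $31769$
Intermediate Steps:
$I{\left(w \right)} = -3 + w$
$P{\left(H \right)} = 4 + 2 H$ ($P{\left(H \right)} = 7 + \left(\left(-3 + H\right) + H\right) = 7 + \left(-3 + 2 H\right) = 4 + 2 H$)
$u{\left(c,S \right)} = 2$ ($u{\left(c,S \right)} = \left(4 + 2 \left(-1\right)\right) \left(-3 + 2\right)^{2} = \left(4 - 2\right) \left(-1\right)^{2} = 2 \cdot 1 = 2$)
$31771 - u{\left(153,-123 \right)} = 31771 - 2 = 31769$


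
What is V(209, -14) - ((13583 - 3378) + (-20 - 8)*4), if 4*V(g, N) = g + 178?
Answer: -39985/4 ≈ -9996.3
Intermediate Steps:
V(g, N) = 89/2 + g/4 (V(g, N) = (g + 178)/4 = (178 + g)/4 = 89/2 + g/4)
V(209, -14) - ((13583 - 3378) + (-20 - 8)*4) = (89/2 + (¼)*209) - ((13583 - 3378) + (-20 - 8)*4) = (89/2 + 209/4) - (10205 - 28*4) = 387/4 - (10205 - 112) = 387/4 - 1*10093 = 387/4 - 10093 = -39985/4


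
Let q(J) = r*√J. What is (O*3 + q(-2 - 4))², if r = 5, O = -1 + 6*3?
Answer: 2451 + 510*I*√6 ≈ 2451.0 + 1249.2*I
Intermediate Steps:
O = 17 (O = -1 + 18 = 17)
q(J) = 5*√J
(O*3 + q(-2 - 4))² = (17*3 + 5*√(-2 - 4))² = (51 + 5*√(-6))² = (51 + 5*(I*√6))² = (51 + 5*I*√6)²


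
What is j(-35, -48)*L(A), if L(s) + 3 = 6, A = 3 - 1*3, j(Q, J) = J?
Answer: -144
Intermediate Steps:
A = 0 (A = 3 - 3 = 0)
L(s) = 3 (L(s) = -3 + 6 = 3)
j(-35, -48)*L(A) = -48*3 = -144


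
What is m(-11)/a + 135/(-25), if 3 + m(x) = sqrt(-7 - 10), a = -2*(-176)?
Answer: -9519/1760 + I*sqrt(17)/352 ≈ -5.4085 + 0.011713*I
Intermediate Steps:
a = 352
m(x) = -3 + I*sqrt(17) (m(x) = -3 + sqrt(-7 - 10) = -3 + sqrt(-17) = -3 + I*sqrt(17))
m(-11)/a + 135/(-25) = (-3 + I*sqrt(17))/352 + 135/(-25) = (-3 + I*sqrt(17))*(1/352) + 135*(-1/25) = (-3/352 + I*sqrt(17)/352) - 27/5 = -9519/1760 + I*sqrt(17)/352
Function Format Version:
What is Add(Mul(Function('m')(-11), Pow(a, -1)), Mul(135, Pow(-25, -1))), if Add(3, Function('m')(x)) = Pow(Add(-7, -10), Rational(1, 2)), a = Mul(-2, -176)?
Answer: Add(Rational(-9519, 1760), Mul(Rational(1, 352), I, Pow(17, Rational(1, 2)))) ≈ Add(-5.4085, Mul(0.011713, I))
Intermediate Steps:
a = 352
Function('m')(x) = Add(-3, Mul(I, Pow(17, Rational(1, 2)))) (Function('m')(x) = Add(-3, Pow(Add(-7, -10), Rational(1, 2))) = Add(-3, Pow(-17, Rational(1, 2))) = Add(-3, Mul(I, Pow(17, Rational(1, 2)))))
Add(Mul(Function('m')(-11), Pow(a, -1)), Mul(135, Pow(-25, -1))) = Add(Mul(Add(-3, Mul(I, Pow(17, Rational(1, 2)))), Pow(352, -1)), Mul(135, Pow(-25, -1))) = Add(Mul(Add(-3, Mul(I, Pow(17, Rational(1, 2)))), Rational(1, 352)), Mul(135, Rational(-1, 25))) = Add(Add(Rational(-3, 352), Mul(Rational(1, 352), I, Pow(17, Rational(1, 2)))), Rational(-27, 5)) = Add(Rational(-9519, 1760), Mul(Rational(1, 352), I, Pow(17, Rational(1, 2))))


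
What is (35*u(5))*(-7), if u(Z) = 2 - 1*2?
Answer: 0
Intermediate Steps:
u(Z) = 0 (u(Z) = 2 - 2 = 0)
(35*u(5))*(-7) = (35*0)*(-7) = 0*(-7) = 0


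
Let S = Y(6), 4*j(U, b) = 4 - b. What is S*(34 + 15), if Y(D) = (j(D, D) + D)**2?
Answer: 5929/4 ≈ 1482.3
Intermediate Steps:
j(U, b) = 1 - b/4 (j(U, b) = (4 - b)/4 = 1 - b/4)
Y(D) = (1 + 3*D/4)**2 (Y(D) = ((1 - D/4) + D)**2 = (1 + 3*D/4)**2)
S = 121/4 (S = (4 + 3*6)**2/16 = (4 + 18)**2/16 = (1/16)*22**2 = (1/16)*484 = 121/4 ≈ 30.250)
S*(34 + 15) = 121*(34 + 15)/4 = (121/4)*49 = 5929/4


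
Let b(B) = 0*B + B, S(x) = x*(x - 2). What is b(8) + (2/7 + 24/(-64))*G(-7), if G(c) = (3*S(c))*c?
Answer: 1009/8 ≈ 126.13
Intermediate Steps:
S(x) = x*(-2 + x)
b(B) = B (b(B) = 0 + B = B)
G(c) = 3*c²*(-2 + c) (G(c) = (3*(c*(-2 + c)))*c = (3*c*(-2 + c))*c = 3*c²*(-2 + c))
b(8) + (2/7 + 24/(-64))*G(-7) = 8 + (2/7 + 24/(-64))*(3*(-7)²*(-2 - 7)) = 8 + (2*(⅐) + 24*(-1/64))*(3*49*(-9)) = 8 + (2/7 - 3/8)*(-1323) = 8 - 5/56*(-1323) = 8 + 945/8 = 1009/8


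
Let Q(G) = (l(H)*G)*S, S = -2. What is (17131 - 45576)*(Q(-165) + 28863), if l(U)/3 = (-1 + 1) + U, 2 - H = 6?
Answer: -708365835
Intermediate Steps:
H = -4 (H = 2 - 1*6 = 2 - 6 = -4)
l(U) = 3*U (l(U) = 3*((-1 + 1) + U) = 3*(0 + U) = 3*U)
Q(G) = 24*G (Q(G) = ((3*(-4))*G)*(-2) = -12*G*(-2) = 24*G)
(17131 - 45576)*(Q(-165) + 28863) = (17131 - 45576)*(24*(-165) + 28863) = -28445*(-3960 + 28863) = -28445*24903 = -708365835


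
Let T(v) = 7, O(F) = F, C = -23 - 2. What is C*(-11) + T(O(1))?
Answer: 282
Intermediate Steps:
C = -25
C*(-11) + T(O(1)) = -25*(-11) + 7 = 275 + 7 = 282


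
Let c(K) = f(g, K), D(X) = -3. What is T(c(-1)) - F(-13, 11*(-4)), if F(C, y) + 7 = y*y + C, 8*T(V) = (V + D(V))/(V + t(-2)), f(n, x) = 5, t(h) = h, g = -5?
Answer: -22991/12 ≈ -1915.9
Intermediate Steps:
c(K) = 5
T(V) = (-3 + V)/(8*(-2 + V)) (T(V) = ((V - 3)/(V - 2))/8 = ((-3 + V)/(-2 + V))/8 = (-3 + V)/(8*(-2 + V)))
F(C, y) = -7 + C + y² (F(C, y) = -7 + (y*y + C) = -7 + (y² + C) = -7 + (C + y²) = -7 + C + y²)
T(c(-1)) - F(-13, 11*(-4)) = (-3 + 5)/(8*(-2 + 5)) - (-7 - 13 + (11*(-4))²) = (⅛)*2/3 - (-7 - 13 + (-44)²) = (⅛)*(⅓)*2 - (-7 - 13 + 1936) = 1/12 - 1*1916 = 1/12 - 1916 = -22991/12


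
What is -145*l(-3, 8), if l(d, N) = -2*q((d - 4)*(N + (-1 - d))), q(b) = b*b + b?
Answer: 1400700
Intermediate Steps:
q(b) = b + b² (q(b) = b² + b = b + b²)
l(d, N) = -2*(1 + (-4 + d)*(-1 + N - d))*(-4 + d)*(-1 + N - d) (l(d, N) = -2*(d - 4)*(N + (-1 - d))*(1 + (d - 4)*(N + (-1 - d))) = -2*(-4 + d)*(-1 + N - d)*(1 + (-4 + d)*(-1 + N - d)) = -2*(1 + (-4 + d)*(-1 + N - d))*(-4 + d)*(-1 + N - d))
-145*l(-3, 8) = -(-290)*(4 - 1*(-3)² - 4*8 + 3*(-3) + 8*(-3))*(5 - 1*(-3)² - 4*8 + 3*(-3) + 8*(-3)) = -(-290)*(4 - 1*9 - 32 - 9 - 24)*(5 - 1*9 - 32 - 9 - 24) = -(-290)*(4 - 9 - 32 - 9 - 24)*(5 - 9 - 32 - 9 - 24) = -(-290)*(-70)*(-69) = -145*(-9660) = 1400700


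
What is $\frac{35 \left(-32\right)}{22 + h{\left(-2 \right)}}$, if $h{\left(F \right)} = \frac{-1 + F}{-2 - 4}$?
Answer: $- \frac{448}{9} \approx -49.778$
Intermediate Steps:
$h{\left(F \right)} = \frac{1}{6} - \frac{F}{6}$ ($h{\left(F \right)} = \frac{-1 + F}{-6} = \left(-1 + F\right) \left(- \frac{1}{6}\right) = \frac{1}{6} - \frac{F}{6}$)
$\frac{35 \left(-32\right)}{22 + h{\left(-2 \right)}} = \frac{35 \left(-32\right)}{22 + \left(\frac{1}{6} - - \frac{1}{3}\right)} = - \frac{1120}{22 + \left(\frac{1}{6} + \frac{1}{3}\right)} = - \frac{1120}{22 + \frac{1}{2}} = - \frac{1120}{\frac{45}{2}} = \left(-1120\right) \frac{2}{45} = - \frac{448}{9}$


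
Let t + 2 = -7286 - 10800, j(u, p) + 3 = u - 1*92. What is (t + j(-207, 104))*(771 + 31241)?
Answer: -588700680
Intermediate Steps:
j(u, p) = -95 + u (j(u, p) = -3 + (u - 1*92) = -3 + (u - 92) = -3 + (-92 + u) = -95 + u)
t = -18088 (t = -2 + (-7286 - 10800) = -2 - 18086 = -18088)
(t + j(-207, 104))*(771 + 31241) = (-18088 + (-95 - 207))*(771 + 31241) = (-18088 - 302)*32012 = -18390*32012 = -588700680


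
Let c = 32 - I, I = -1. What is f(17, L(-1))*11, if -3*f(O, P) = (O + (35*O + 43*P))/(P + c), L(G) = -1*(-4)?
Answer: -8624/111 ≈ -77.694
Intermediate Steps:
c = 33 (c = 32 - 1*(-1) = 32 + 1 = 33)
L(G) = 4
f(O, P) = -(36*O + 43*P)/(3*(33 + P)) (f(O, P) = -(O + (35*O + 43*P))/(3*(P + 33)) = -(36*O + 43*P)/(3*(33 + P)))
f(17, L(-1))*11 = ((-43*4 - 36*17)/(3*(33 + 4)))*11 = ((⅓)*(-172 - 612)/37)*11 = ((⅓)*(1/37)*(-784))*11 = -784/111*11 = -8624/111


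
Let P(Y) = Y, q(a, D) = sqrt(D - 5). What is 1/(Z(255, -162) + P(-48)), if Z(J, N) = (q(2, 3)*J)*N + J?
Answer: I/(9*(23*I + 4590*sqrt(2))) ≈ 6.0649e-8 + 1.7117e-5*I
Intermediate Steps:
q(a, D) = sqrt(-5 + D)
Z(J, N) = J + I*J*N*sqrt(2) (Z(J, N) = (sqrt(-5 + 3)*J)*N + J = (sqrt(-2)*J)*N + J = ((I*sqrt(2))*J)*N + J = (I*J*sqrt(2))*N + J = I*J*N*sqrt(2) + J = J + I*J*N*sqrt(2))
1/(Z(255, -162) + P(-48)) = 1/(255*(1 + I*(-162)*sqrt(2)) - 48) = 1/(255*(1 - 162*I*sqrt(2)) - 48) = 1/((255 - 41310*I*sqrt(2)) - 48) = 1/(207 - 41310*I*sqrt(2))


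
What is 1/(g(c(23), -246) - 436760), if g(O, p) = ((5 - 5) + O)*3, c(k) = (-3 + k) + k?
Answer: -1/436631 ≈ -2.2903e-6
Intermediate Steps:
c(k) = -3 + 2*k
g(O, p) = 3*O (g(O, p) = (0 + O)*3 = O*3 = 3*O)
1/(g(c(23), -246) - 436760) = 1/(3*(-3 + 2*23) - 436760) = 1/(3*(-3 + 46) - 436760) = 1/(3*43 - 436760) = 1/(129 - 436760) = 1/(-436631) = -1/436631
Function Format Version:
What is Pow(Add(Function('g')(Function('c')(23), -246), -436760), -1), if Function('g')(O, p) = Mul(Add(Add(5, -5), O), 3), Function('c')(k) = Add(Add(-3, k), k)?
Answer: Rational(-1, 436631) ≈ -2.2903e-6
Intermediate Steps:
Function('c')(k) = Add(-3, Mul(2, k))
Function('g')(O, p) = Mul(3, O) (Function('g')(O, p) = Mul(Add(0, O), 3) = Mul(O, 3) = Mul(3, O))
Pow(Add(Function('g')(Function('c')(23), -246), -436760), -1) = Pow(Add(Mul(3, Add(-3, Mul(2, 23))), -436760), -1) = Pow(Add(Mul(3, Add(-3, 46)), -436760), -1) = Pow(Add(Mul(3, 43), -436760), -1) = Pow(Add(129, -436760), -1) = Pow(-436631, -1) = Rational(-1, 436631)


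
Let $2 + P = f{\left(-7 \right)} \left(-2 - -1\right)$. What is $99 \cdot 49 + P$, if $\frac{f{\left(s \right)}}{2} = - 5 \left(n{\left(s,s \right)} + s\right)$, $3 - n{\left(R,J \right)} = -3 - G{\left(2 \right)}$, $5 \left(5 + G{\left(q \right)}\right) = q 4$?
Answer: $4805$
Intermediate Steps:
$G{\left(q \right)} = -5 + \frac{4 q}{5}$ ($G{\left(q \right)} = -5 + \frac{q 4}{5} = -5 + \frac{4 q}{5}$)
$n{\left(R,J \right)} = \frac{13}{5}$ ($n{\left(R,J \right)} = 3 - \left(-3 - \left(-5 + \frac{4}{5} \cdot 2\right)\right) = 3 - \left(-3 - \left(-5 + \frac{8}{5}\right)\right) = 3 - \left(-3 - - \frac{17}{5}\right) = 3 - \left(-3 + \frac{17}{5}\right) = 3 - \frac{2}{5} = \frac{13}{5}$)
$f{\left(s \right)} = -26 - 10 s$ ($f{\left(s \right)} = 2 \left(- 5 \left(\frac{13}{5} + s\right)\right) = 2 \left(-13 - 5 s\right) = -26 - 10 s$)
$P = -46$ ($P = -2 + \left(-26 - -70\right) \left(-2 - -1\right) = -2 + \left(-26 + 70\right) \left(-2 + 1\right) = -2 + 44 \left(-1\right) = -2 - 44 = -46$)
$99 \cdot 49 + P = 99 \cdot 49 - 46 = 4851 - 46 = 4805$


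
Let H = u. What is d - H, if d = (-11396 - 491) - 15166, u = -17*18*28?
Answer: -18485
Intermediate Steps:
u = -8568 (u = -306*28 = -8568)
H = -8568
d = -27053 (d = -11887 - 15166 = -27053)
d - H = -27053 - 1*(-8568) = -27053 + 8568 = -18485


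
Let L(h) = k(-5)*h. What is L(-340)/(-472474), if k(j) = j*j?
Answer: 4250/236237 ≈ 0.017990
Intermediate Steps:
k(j) = j²
L(h) = 25*h (L(h) = (-5)²*h = 25*h)
L(-340)/(-472474) = (25*(-340))/(-472474) = -8500*(-1/472474) = 4250/236237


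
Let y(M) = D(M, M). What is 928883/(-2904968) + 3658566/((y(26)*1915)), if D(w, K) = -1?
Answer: -10629795966833/5563013720 ≈ -1910.8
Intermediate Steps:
y(M) = -1
928883/(-2904968) + 3658566/((y(26)*1915)) = 928883/(-2904968) + 3658566/((-1*1915)) = 928883*(-1/2904968) + 3658566/(-1915) = -928883/2904968 + 3658566*(-1/1915) = -928883/2904968 - 3658566/1915 = -10629795966833/5563013720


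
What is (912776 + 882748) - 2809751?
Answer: -1014227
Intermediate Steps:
(912776 + 882748) - 2809751 = 1795524 - 2809751 = -1014227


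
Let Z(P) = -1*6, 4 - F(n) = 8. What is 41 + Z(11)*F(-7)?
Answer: 65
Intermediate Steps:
F(n) = -4 (F(n) = 4 - 1*8 = 4 - 8 = -4)
Z(P) = -6
41 + Z(11)*F(-7) = 41 - 6*(-4) = 41 + 24 = 65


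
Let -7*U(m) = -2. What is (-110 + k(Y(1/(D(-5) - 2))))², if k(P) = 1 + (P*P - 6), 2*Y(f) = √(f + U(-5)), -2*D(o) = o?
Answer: 641601/49 ≈ 13094.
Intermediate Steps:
D(o) = -o/2
U(m) = 2/7 (U(m) = -⅐*(-2) = 2/7)
Y(f) = √(2/7 + f)/2 (Y(f) = √(f + 2/7)/2 = √(2/7 + f)/2)
k(P) = -5 + P² (k(P) = 1 + (P² - 6) = 1 + (-6 + P²) = -5 + P²)
(-110 + k(Y(1/(D(-5) - 2))))² = (-110 + (-5 + (√(14 + 49/(-½*(-5) - 2))/14)²))² = (-110 + (-5 + (√(14 + 49/(5/2 - 2))/14)²))² = (-110 + (-5 + (√(14 + 49/(½))/14)²))² = (-110 + (-5 + (√(14 + 49*2)/14)²))² = (-110 + (-5 + (√(14 + 98)/14)²))² = (-110 + (-5 + (√112/14)²))² = (-110 + (-5 + ((4*√7)/14)²))² = (-110 + (-5 + (2*√7/7)²))² = (-110 + (-5 + 4/7))² = (-110 - 31/7)² = (-801/7)² = 641601/49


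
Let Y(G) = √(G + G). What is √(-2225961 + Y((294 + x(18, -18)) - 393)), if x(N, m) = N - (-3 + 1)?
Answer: √(-2225961 + I*√158) ≈ 0.004 + 1492.0*I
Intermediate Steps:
x(N, m) = 2 + N (x(N, m) = N - 1*(-2) = N + 2 = 2 + N)
Y(G) = √2*√G (Y(G) = √(2*G) = √2*√G)
√(-2225961 + Y((294 + x(18, -18)) - 393)) = √(-2225961 + √2*√((294 + (2 + 18)) - 393)) = √(-2225961 + √2*√((294 + 20) - 393)) = √(-2225961 + √2*√(314 - 393)) = √(-2225961 + √2*√(-79)) = √(-2225961 + √2*(I*√79)) = √(-2225961 + I*√158)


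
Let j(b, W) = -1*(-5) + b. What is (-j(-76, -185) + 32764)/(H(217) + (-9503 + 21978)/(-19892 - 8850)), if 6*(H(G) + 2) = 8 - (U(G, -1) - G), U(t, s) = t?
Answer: -2831230710/94909 ≈ -29831.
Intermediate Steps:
j(b, W) = 5 + b
H(G) = -2/3 (H(G) = -2 + (8 - (G - G))/6 = -2 + (8 - 1*0)/6 = -2 + (8 + 0)/6 = -2 + (1/6)*8 = -2 + 4/3 = -2/3)
(-j(-76, -185) + 32764)/(H(217) + (-9503 + 21978)/(-19892 - 8850)) = (-(5 - 76) + 32764)/(-2/3 + (-9503 + 21978)/(-19892 - 8850)) = (-1*(-71) + 32764)/(-2/3 + 12475/(-28742)) = (71 + 32764)/(-2/3 + 12475*(-1/28742)) = 32835/(-2/3 - 12475/28742) = 32835/(-94909/86226) = 32835*(-86226/94909) = -2831230710/94909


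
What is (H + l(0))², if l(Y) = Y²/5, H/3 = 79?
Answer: 56169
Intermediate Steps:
H = 237 (H = 3*79 = 237)
l(Y) = Y²/5
(H + l(0))² = (237 + (⅕)*0²)² = (237 + (⅕)*0)² = (237 + 0)² = 237² = 56169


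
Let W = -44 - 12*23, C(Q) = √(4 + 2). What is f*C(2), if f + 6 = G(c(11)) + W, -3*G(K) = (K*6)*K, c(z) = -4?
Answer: -358*√6 ≈ -876.92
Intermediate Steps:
G(K) = -2*K² (G(K) = -K*6*K/3 = -6*K*K/3 = -2*K²)
C(Q) = √6
W = -320 (W = -44 - 276 = -320)
f = -358 (f = -6 + (-2*(-4)² - 320) = -6 + (-2*16 - 320) = -6 + (-32 - 320) = -6 - 352 = -358)
f*C(2) = -358*√6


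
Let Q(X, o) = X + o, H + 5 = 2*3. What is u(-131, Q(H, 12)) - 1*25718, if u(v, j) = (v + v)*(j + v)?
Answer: 5198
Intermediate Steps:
H = 1 (H = -5 + 2*3 = -5 + 6 = 1)
u(v, j) = 2*v*(j + v) (u(v, j) = (2*v)*(j + v) = 2*v*(j + v))
u(-131, Q(H, 12)) - 1*25718 = 2*(-131)*((1 + 12) - 131) - 1*25718 = 2*(-131)*(13 - 131) - 25718 = 2*(-131)*(-118) - 25718 = 30916 - 25718 = 5198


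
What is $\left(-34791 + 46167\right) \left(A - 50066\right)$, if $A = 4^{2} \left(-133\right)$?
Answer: $-593758944$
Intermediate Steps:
$A = -2128$ ($A = 16 \left(-133\right) = -2128$)
$\left(-34791 + 46167\right) \left(A - 50066\right) = \left(-34791 + 46167\right) \left(-2128 - 50066\right) = 11376 \left(-52194\right) = -593758944$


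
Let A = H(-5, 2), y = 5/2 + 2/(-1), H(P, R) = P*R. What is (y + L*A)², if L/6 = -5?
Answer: 361201/4 ≈ 90300.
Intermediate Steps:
y = ½ (y = 5*(½) + 2*(-1) = 5/2 - 2 = ½ ≈ 0.50000)
L = -30 (L = 6*(-5) = -30)
A = -10 (A = -5*2 = -10)
(y + L*A)² = (½ - 30*(-10))² = (½ + 300)² = (601/2)² = 361201/4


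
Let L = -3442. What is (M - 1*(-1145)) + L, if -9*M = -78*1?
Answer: -6865/3 ≈ -2288.3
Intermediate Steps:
M = 26/3 (M = -(-26)/3 = -⅑*(-78) = 26/3 ≈ 8.6667)
(M - 1*(-1145)) + L = (26/3 - 1*(-1145)) - 3442 = (26/3 + 1145) - 3442 = 3461/3 - 3442 = -6865/3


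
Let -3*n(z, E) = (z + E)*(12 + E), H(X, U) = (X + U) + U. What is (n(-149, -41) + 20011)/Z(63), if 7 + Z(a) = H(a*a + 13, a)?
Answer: 54523/12303 ≈ 4.4317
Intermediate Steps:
H(X, U) = X + 2*U (H(X, U) = (U + X) + U = X + 2*U)
Z(a) = 6 + a**2 + 2*a (Z(a) = -7 + ((a*a + 13) + 2*a) = -7 + ((a**2 + 13) + 2*a) = -7 + ((13 + a**2) + 2*a) = -7 + (13 + a**2 + 2*a) = 6 + a**2 + 2*a)
n(z, E) = -(12 + E)*(E + z)/3 (n(z, E) = -(z + E)*(12 + E)/3 = -(E + z)*(12 + E)/3 = -(12 + E)*(E + z)/3)
(n(-149, -41) + 20011)/Z(63) = ((-4*(-41) - 4*(-149) - 1/3*(-41)**2 - 1/3*(-41)*(-149)) + 20011)/(6 + 63**2 + 2*63) = ((164 + 596 - 1/3*1681 - 6109/3) + 20011)/(6 + 3969 + 126) = ((164 + 596 - 1681/3 - 6109/3) + 20011)/4101 = (-5510/3 + 20011)*(1/4101) = (54523/3)*(1/4101) = 54523/12303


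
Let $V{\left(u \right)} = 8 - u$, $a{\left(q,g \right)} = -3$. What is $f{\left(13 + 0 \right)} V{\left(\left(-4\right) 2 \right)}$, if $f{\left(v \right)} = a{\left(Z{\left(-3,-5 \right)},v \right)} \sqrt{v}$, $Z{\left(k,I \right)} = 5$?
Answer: $- 48 \sqrt{13} \approx -173.07$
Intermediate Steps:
$f{\left(v \right)} = - 3 \sqrt{v}$
$f{\left(13 + 0 \right)} V{\left(\left(-4\right) 2 \right)} = - 3 \sqrt{13 + 0} \left(8 - \left(-4\right) 2\right) = - 3 \sqrt{13} \left(8 - -8\right) = - 3 \sqrt{13} \left(8 + 8\right) = - 3 \sqrt{13} \cdot 16 = - 48 \sqrt{13}$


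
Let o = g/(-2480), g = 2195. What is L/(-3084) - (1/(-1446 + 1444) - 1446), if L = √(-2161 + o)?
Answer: 2893/2 - I*√33241145/382416 ≈ 1446.5 - 0.015077*I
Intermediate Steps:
o = -439/496 (o = 2195/(-2480) = 2195*(-1/2480) = -439/496 ≈ -0.88508)
L = I*√33241145/124 (L = √(-2161 - 439/496) = √(-1072295/496) = I*√33241145/124 ≈ 46.496*I)
L/(-3084) - (1/(-1446 + 1444) - 1446) = (I*√33241145/124)/(-3084) - (1/(-1446 + 1444) - 1446) = (I*√33241145/124)*(-1/3084) - (1/(-2) - 1446) = -I*√33241145/382416 - (-½ - 1446) = -I*√33241145/382416 - 1*(-2893/2) = -I*√33241145/382416 + 2893/2 = 2893/2 - I*√33241145/382416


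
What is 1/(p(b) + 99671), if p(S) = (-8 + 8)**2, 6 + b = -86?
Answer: 1/99671 ≈ 1.0033e-5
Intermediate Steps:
b = -92 (b = -6 - 86 = -92)
p(S) = 0 (p(S) = 0**2 = 0)
1/(p(b) + 99671) = 1/(0 + 99671) = 1/99671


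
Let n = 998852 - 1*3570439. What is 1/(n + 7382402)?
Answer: 1/4810815 ≈ 2.0787e-7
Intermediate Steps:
n = -2571587 (n = 998852 - 3570439 = -2571587)
1/(n + 7382402) = 1/(-2571587 + 7382402) = 1/4810815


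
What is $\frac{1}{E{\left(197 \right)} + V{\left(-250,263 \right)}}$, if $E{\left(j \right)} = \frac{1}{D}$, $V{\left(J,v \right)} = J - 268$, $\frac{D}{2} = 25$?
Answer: $- \frac{50}{25899} \approx -0.0019306$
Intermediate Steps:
$D = 50$ ($D = 2 \cdot 25 = 50$)
$V{\left(J,v \right)} = -268 + J$
$E{\left(j \right)} = \frac{1}{50}$
$\frac{1}{E{\left(197 \right)} + V{\left(-250,263 \right)}} = \frac{1}{\frac{1}{50} - 518} = \frac{1}{- \frac{25899}{50}} = - \frac{50}{25899}$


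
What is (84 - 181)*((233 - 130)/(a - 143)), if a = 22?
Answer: 9991/121 ≈ 82.570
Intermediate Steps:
(84 - 181)*((233 - 130)/(a - 143)) = (84 - 181)*((233 - 130)/(22 - 143)) = -9991/(-121) = -9991*(-1)/121 = -97*(-103/121) = 9991/121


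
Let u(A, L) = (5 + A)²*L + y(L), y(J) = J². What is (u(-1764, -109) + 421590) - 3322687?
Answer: -340144045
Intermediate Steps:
u(A, L) = L² + L*(5 + A)² (u(A, L) = (5 + A)²*L + L² = L*(5 + A)² + L² = L² + L*(5 + A)²)
(u(-1764, -109) + 421590) - 3322687 = (-109*(-109 + (5 - 1764)²) + 421590) - 3322687 = (-109*(-109 + (-1759)²) + 421590) - 3322687 = (-109*(-109 + 3094081) + 421590) - 3322687 = (-109*3093972 + 421590) - 3322687 = (-337242948 + 421590) - 3322687 = -336821358 - 3322687 = -340144045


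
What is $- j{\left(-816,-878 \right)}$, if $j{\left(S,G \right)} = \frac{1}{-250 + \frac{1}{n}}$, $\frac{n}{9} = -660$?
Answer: $\frac{5940}{1485001} \approx 0.004$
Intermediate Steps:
$n = -5940$ ($n = 9 \left(-660\right) = -5940$)
$j{\left(S,G \right)} = - \frac{5940}{1485001}$ ($j{\left(S,G \right)} = \frac{1}{-250 + \frac{1}{-5940}} = \frac{1}{-250 - \frac{1}{5940}} = \frac{1}{- \frac{1485001}{5940}} = - \frac{5940}{1485001}$)
$- j{\left(-816,-878 \right)} = \left(-1\right) \left(- \frac{5940}{1485001}\right) = \frac{5940}{1485001}$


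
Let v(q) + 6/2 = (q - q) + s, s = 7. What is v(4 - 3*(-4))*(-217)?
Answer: -868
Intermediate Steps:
v(q) = 4 (v(q) = -3 + ((q - q) + 7) = -3 + (0 + 7) = -3 + 7 = 4)
v(4 - 3*(-4))*(-217) = 4*(-217) = -868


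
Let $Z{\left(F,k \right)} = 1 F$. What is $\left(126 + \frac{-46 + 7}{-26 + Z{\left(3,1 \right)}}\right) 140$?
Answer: $\frac{411180}{23} \approx 17877.0$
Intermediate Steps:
$Z{\left(F,k \right)} = F$
$\left(126 + \frac{-46 + 7}{-26 + Z{\left(3,1 \right)}}\right) 140 = \left(126 + \frac{-46 + 7}{-26 + 3}\right) 140 = \left(126 - \frac{39}{-23}\right) 140 = \left(126 - - \frac{39}{23}\right) 140 = \left(126 + \frac{39}{23}\right) 140 = \frac{2937}{23} \cdot 140 = \frac{411180}{23}$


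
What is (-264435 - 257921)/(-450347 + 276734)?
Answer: 522356/173613 ≈ 3.0087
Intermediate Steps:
(-264435 - 257921)/(-450347 + 276734) = -522356/(-173613) = -522356*(-1/173613) = 522356/173613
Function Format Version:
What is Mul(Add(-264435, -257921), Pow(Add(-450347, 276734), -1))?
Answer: Rational(522356, 173613) ≈ 3.0087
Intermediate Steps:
Mul(Add(-264435, -257921), Pow(Add(-450347, 276734), -1)) = Mul(-522356, Pow(-173613, -1)) = Mul(-522356, Rational(-1, 173613)) = Rational(522356, 173613)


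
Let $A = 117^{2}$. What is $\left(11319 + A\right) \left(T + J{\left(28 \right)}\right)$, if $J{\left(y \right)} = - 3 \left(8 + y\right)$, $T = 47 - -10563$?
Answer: $262634016$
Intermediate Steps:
$T = 10610$ ($T = 47 + 10563 = 10610$)
$J{\left(y \right)} = -24 - 3 y$
$A = 13689$
$\left(11319 + A\right) \left(T + J{\left(28 \right)}\right) = \left(11319 + 13689\right) \left(10610 - 108\right) = 25008 \left(10610 - 108\right) = 25008 \cdot 10502 = 262634016$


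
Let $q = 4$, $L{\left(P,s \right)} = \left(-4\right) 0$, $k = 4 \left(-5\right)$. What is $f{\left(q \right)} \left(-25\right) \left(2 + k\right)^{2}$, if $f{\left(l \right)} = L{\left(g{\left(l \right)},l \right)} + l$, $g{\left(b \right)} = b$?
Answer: $-32400$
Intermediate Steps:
$k = -20$
$L{\left(P,s \right)} = 0$
$f{\left(l \right)} = l$ ($f{\left(l \right)} = 0 + l = l$)
$f{\left(q \right)} \left(-25\right) \left(2 + k\right)^{2} = 4 \left(-25\right) \left(2 - 20\right)^{2} = - 100 \left(-18\right)^{2} = \left(-100\right) 324 = -32400$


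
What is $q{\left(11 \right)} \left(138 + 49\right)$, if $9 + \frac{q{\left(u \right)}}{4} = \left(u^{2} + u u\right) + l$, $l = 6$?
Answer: $178772$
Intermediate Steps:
$q{\left(u \right)} = -12 + 8 u^{2}$ ($q{\left(u \right)} = -36 + 4 \left(\left(u^{2} + u u\right) + 6\right) = -36 + 4 \left(\left(u^{2} + u^{2}\right) + 6\right) = -36 + 4 \left(2 u^{2} + 6\right) = -36 + 4 \left(6 + 2 u^{2}\right) = -36 + \left(24 + 8 u^{2}\right) = -12 + 8 u^{2}$)
$q{\left(11 \right)} \left(138 + 49\right) = \left(-12 + 8 \cdot 11^{2}\right) \left(138 + 49\right) = \left(-12 + 8 \cdot 121\right) 187 = \left(-12 + 968\right) 187 = 956 \cdot 187 = 178772$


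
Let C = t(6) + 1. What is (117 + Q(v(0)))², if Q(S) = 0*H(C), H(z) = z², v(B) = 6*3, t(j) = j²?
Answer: 13689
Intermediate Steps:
C = 37 (C = 6² + 1 = 36 + 1 = 37)
v(B) = 18
Q(S) = 0 (Q(S) = 0*37² = 0*1369 = 0)
(117 + Q(v(0)))² = (117 + 0)² = 117² = 13689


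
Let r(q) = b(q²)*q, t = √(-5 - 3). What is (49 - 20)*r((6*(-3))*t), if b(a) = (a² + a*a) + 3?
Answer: -14028155964*I*√2 ≈ -1.9839e+10*I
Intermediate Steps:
b(a) = 3 + 2*a² (b(a) = (a² + a²) + 3 = 2*a² + 3 = 3 + 2*a²)
t = 2*I*√2 (t = √(-8) = 2*I*√2 ≈ 2.8284*I)
r(q) = q*(3 + 2*q⁴) (r(q) = (3 + 2*(q²)²)*q = (3 + 2*q⁴)*q = q*(3 + 2*q⁴))
(49 - 20)*r((6*(-3))*t) = (49 - 20)*(((6*(-3))*(2*I*√2))*(3 + 2*((6*(-3))*(2*I*√2))⁴)) = 29*((-36*I*√2)*(3 + 2*(-36*I*√2)⁴)) = 29*((-36*I*√2)*(3 + 2*6718464)) = 29*((-36*I*√2)*(3 + 13436928)) = 29*(-36*I*√2*13436931) = 29*(-483729516*I*√2) = -14028155964*I*√2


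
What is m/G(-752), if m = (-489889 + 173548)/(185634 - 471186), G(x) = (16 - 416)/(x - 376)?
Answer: 1652003/528800 ≈ 3.1241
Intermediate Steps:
G(x) = -400/(-376 + x)
m = 35149/31728 (m = -316341/(-285552) = -316341*(-1/285552) = 35149/31728 ≈ 1.1078)
m/G(-752) = 35149/(31728*((-400/(-376 - 752)))) = 35149/(31728*((-400/(-1128)))) = 35149/(31728*((-400*(-1/1128)))) = 35149/(31728*(50/141)) = (35149/31728)*(141/50) = 1652003/528800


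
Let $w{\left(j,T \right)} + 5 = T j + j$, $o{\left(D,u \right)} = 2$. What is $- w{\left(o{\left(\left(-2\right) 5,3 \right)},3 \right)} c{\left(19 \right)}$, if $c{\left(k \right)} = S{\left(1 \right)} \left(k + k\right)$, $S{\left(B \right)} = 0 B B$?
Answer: $0$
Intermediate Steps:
$S{\left(B \right)} = 0$ ($S{\left(B \right)} = 0 B = 0$)
$c{\left(k \right)} = 0$ ($c{\left(k \right)} = 0 \left(k + k\right) = 0 \cdot 2 k = 0$)
$w{\left(j,T \right)} = -5 + j + T j$ ($w{\left(j,T \right)} = -5 + \left(T j + j\right) = -5 + \left(j + T j\right) = -5 + j + T j$)
$- w{\left(o{\left(\left(-2\right) 5,3 \right)},3 \right)} c{\left(19 \right)} = - \left(-5 + 2 + 3 \cdot 2\right) 0 = - \left(-5 + 2 + 6\right) 0 = - 3 \cdot 0 = \left(-1\right) 0 = 0$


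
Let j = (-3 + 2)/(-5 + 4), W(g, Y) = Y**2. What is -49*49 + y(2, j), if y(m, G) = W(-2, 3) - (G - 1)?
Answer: -2392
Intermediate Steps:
j = 1 (j = -1/(-1) = -1*(-1) = 1)
y(m, G) = 10 - G (y(m, G) = 3**2 - (G - 1) = 9 - (-1 + G) = 9 + (1 - G) = 10 - G)
-49*49 + y(2, j) = -49*49 + (10 - 1*1) = -2401 + (10 - 1) = -2401 + 9 = -2392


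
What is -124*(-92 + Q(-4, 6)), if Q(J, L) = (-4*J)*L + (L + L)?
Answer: -1984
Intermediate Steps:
Q(J, L) = 2*L - 4*J*L (Q(J, L) = -4*J*L + 2*L = 2*L - 4*J*L)
-124*(-92 + Q(-4, 6)) = -124*(-92 + 2*6*(1 - 2*(-4))) = -124*(-92 + 2*6*(1 + 8)) = -124*(-92 + 2*6*9) = -124*(-92 + 108) = -124*16 = -1984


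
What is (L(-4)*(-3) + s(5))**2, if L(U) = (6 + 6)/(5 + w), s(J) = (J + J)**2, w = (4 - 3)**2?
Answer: 8836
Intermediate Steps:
w = 1 (w = 1**2 = 1)
s(J) = 4*J**2 (s(J) = (2*J)**2 = 4*J**2)
L(U) = 2 (L(U) = (6 + 6)/(5 + 1) = 12/6 = 12*(1/6) = 2)
(L(-4)*(-3) + s(5))**2 = (2*(-3) + 4*5**2)**2 = (-6 + 4*25)**2 = (-6 + 100)**2 = 94**2 = 8836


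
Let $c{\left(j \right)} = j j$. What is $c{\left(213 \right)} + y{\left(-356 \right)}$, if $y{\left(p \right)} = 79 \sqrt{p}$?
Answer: $45369 + 158 i \sqrt{89} \approx 45369.0 + 1490.6 i$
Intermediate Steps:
$c{\left(j \right)} = j^{2}$
$c{\left(213 \right)} + y{\left(-356 \right)} = 213^{2} + 79 \sqrt{-356} = 45369 + 79 \cdot 2 i \sqrt{89} = 45369 + 158 i \sqrt{89}$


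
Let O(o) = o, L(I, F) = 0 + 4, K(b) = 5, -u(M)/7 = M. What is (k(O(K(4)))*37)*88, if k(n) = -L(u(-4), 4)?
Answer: -13024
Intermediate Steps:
u(M) = -7*M
L(I, F) = 4
k(n) = -4 (k(n) = -1*4 = -4)
(k(O(K(4)))*37)*88 = -4*37*88 = -148*88 = -13024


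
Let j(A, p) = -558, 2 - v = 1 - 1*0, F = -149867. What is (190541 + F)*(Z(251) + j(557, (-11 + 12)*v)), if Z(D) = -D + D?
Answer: -22696092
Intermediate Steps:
v = 1 (v = 2 - (1 - 1*0) = 2 - (1 + 0) = 2 - 1*1 = 2 - 1 = 1)
Z(D) = 0
(190541 + F)*(Z(251) + j(557, (-11 + 12)*v)) = (190541 - 149867)*(0 - 558) = 40674*(-558) = -22696092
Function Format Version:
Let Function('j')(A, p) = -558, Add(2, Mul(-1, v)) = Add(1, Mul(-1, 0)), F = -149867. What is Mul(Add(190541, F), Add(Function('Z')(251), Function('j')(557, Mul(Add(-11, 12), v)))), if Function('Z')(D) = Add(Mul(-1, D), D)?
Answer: -22696092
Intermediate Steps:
v = 1 (v = Add(2, Mul(-1, Add(1, Mul(-1, 0)))) = Add(2, Mul(-1, Add(1, 0))) = Add(2, Mul(-1, 1)) = Add(2, -1) = 1)
Function('Z')(D) = 0
Mul(Add(190541, F), Add(Function('Z')(251), Function('j')(557, Mul(Add(-11, 12), v)))) = Mul(Add(190541, -149867), Add(0, -558)) = Mul(40674, -558) = -22696092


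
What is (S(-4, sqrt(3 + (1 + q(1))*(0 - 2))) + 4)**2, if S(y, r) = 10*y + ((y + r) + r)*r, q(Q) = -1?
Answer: 948 + 240*sqrt(3) ≈ 1363.7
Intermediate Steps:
S(y, r) = 10*y + r*(y + 2*r) (S(y, r) = 10*y + ((r + y) + r)*r = 10*y + (y + 2*r)*r = 10*y + r*(y + 2*r))
(S(-4, sqrt(3 + (1 + q(1))*(0 - 2))) + 4)**2 = ((2*(sqrt(3 + (1 - 1)*(0 - 2)))**2 + 10*(-4) + sqrt(3 + (1 - 1)*(0 - 2))*(-4)) + 4)**2 = ((2*(sqrt(3 + 0*(-2)))**2 - 40 + sqrt(3 + 0*(-2))*(-4)) + 4)**2 = ((2*(sqrt(3 + 0))**2 - 40 + sqrt(3 + 0)*(-4)) + 4)**2 = ((2*(sqrt(3))**2 - 40 + sqrt(3)*(-4)) + 4)**2 = ((2*3 - 40 - 4*sqrt(3)) + 4)**2 = ((6 - 40 - 4*sqrt(3)) + 4)**2 = ((-34 - 4*sqrt(3)) + 4)**2 = (-30 - 4*sqrt(3))**2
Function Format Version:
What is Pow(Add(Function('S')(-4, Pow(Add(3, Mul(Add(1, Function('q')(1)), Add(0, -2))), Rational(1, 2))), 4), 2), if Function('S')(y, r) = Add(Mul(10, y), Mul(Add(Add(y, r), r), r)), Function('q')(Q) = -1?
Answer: Add(948, Mul(240, Pow(3, Rational(1, 2)))) ≈ 1363.7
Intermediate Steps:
Function('S')(y, r) = Add(Mul(10, y), Mul(r, Add(y, Mul(2, r)))) (Function('S')(y, r) = Add(Mul(10, y), Mul(Add(Add(r, y), r), r)) = Add(Mul(10, y), Mul(Add(y, Mul(2, r)), r)) = Add(Mul(10, y), Mul(r, Add(y, Mul(2, r)))))
Pow(Add(Function('S')(-4, Pow(Add(3, Mul(Add(1, Function('q')(1)), Add(0, -2))), Rational(1, 2))), 4), 2) = Pow(Add(Add(Mul(2, Pow(Pow(Add(3, Mul(Add(1, -1), Add(0, -2))), Rational(1, 2)), 2)), Mul(10, -4), Mul(Pow(Add(3, Mul(Add(1, -1), Add(0, -2))), Rational(1, 2)), -4)), 4), 2) = Pow(Add(Add(Mul(2, Pow(Pow(Add(3, Mul(0, -2)), Rational(1, 2)), 2)), -40, Mul(Pow(Add(3, Mul(0, -2)), Rational(1, 2)), -4)), 4), 2) = Pow(Add(Add(Mul(2, Pow(Pow(Add(3, 0), Rational(1, 2)), 2)), -40, Mul(Pow(Add(3, 0), Rational(1, 2)), -4)), 4), 2) = Pow(Add(Add(Mul(2, Pow(Pow(3, Rational(1, 2)), 2)), -40, Mul(Pow(3, Rational(1, 2)), -4)), 4), 2) = Pow(Add(Add(Mul(2, 3), -40, Mul(-4, Pow(3, Rational(1, 2)))), 4), 2) = Pow(Add(Add(6, -40, Mul(-4, Pow(3, Rational(1, 2)))), 4), 2) = Pow(Add(Add(-34, Mul(-4, Pow(3, Rational(1, 2)))), 4), 2) = Pow(Add(-30, Mul(-4, Pow(3, Rational(1, 2)))), 2)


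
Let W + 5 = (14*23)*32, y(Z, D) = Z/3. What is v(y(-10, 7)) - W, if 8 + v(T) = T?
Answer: -30931/3 ≈ -10310.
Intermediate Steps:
y(Z, D) = Z/3 (y(Z, D) = Z*(⅓) = Z/3)
v(T) = -8 + T
W = 10299 (W = -5 + (14*23)*32 = -5 + 322*32 = -5 + 10304 = 10299)
v(y(-10, 7)) - W = (-8 + (⅓)*(-10)) - 1*10299 = (-8 - 10/3) - 10299 = -34/3 - 10299 = -30931/3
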